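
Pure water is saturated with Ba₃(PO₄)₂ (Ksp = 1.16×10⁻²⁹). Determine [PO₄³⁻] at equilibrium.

Ba₃(PO₄)₂(s) ⇌ 3 Ba²⁺(aq) + 2 PO₄³⁻(aq)
If s mol/L of Ba₃(PO₄)₂ dissolves, [Ba²⁺] = 3s and [PO₄³⁻] = 2s.
Ksp = [Ba²⁺]^3[PO₄³⁻]^2 = (3s)^3 · (2s)^2 = 108s^5 = 1.16×10⁻²⁹
s = 6.40×10⁻⁷ mol/L
[PO₄³⁻] = 2s = 1.28×10⁻⁶ mol/L

1.28×10⁻⁶ M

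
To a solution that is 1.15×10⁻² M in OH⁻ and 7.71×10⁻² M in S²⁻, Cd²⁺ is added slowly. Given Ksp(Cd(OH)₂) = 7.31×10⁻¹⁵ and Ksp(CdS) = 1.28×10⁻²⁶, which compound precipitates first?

CdS

A salt starts to precipitate once the ion product Q reaches its Ksp.
For Cd(OH)₂: [Cd²⁺] = (Ksp/[OH⁻]^2) = 5.53×10⁻¹¹ M
For CdS: [Cd²⁺] = (Ksp/[S²⁻]) = 1.66×10⁻²⁵ M
CdS requires the lower [Cd²⁺], so it precipitates first.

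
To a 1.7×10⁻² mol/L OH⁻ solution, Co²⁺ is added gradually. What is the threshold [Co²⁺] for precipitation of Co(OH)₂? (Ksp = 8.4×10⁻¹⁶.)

Precipitation of each salt begins when its ion product equals Ksp.
Co(OH)₂(s) ⇌ Co²⁺(aq) + 2 OH⁻(aq)
Ksp = [Co²⁺][OH⁻]^2 = [Co²⁺](1.7×10⁻²)^2
[Co²⁺] = 8.4×10⁻¹⁶ / (1.7×10⁻²)^2 = 2.9×10⁻¹²
[Co²⁺] = 2.9×10⁻¹² mol/L

2.9×10⁻¹² M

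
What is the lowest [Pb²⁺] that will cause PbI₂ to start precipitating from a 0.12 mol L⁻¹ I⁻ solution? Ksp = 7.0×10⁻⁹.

4.9×10⁻⁷ M

Each salt precipitates once Q = Ksp for that salt.
PbI₂(s) ⇌ Pb²⁺(aq) + 2 I⁻(aq)
Ksp = [Pb²⁺][I⁻]^2 = [Pb²⁺](0.12)^2
[Pb²⁺] = 7.0×10⁻⁹ / (0.12)^2 = 4.9×10⁻⁷
[Pb²⁺] = 4.9×10⁻⁷ mol L⁻¹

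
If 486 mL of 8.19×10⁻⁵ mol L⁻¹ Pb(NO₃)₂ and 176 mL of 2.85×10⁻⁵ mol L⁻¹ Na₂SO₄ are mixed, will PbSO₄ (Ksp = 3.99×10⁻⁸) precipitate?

No

After mixing, V = 486 mL + 176 mL = 662 mL.
[Pb²⁺] = (8.19×10⁻⁵)(486)/662 = 6.01×10⁻⁵ mol L⁻¹
[SO₄²⁻] = (2.85×10⁻⁵)(176)/662 = 7.58×10⁻⁶ mol L⁻¹
Q = [Pb²⁺][SO₄²⁻] = 4.56×10⁻¹⁰
Q = 4.56×10⁻¹⁰ < Ksp = 3.99×10⁻⁸, so the solution is unsaturated and no precipitate forms.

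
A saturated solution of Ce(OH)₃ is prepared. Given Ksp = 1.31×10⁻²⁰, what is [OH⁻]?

Ce(OH)₃(s) ⇌ Ce³⁺(aq) + 3 OH⁻(aq)
If s mol/L of Ce(OH)₃ dissolves, [Ce³⁺] = s and [OH⁻] = 3s.
Ksp = [Ce³⁺][OH⁻]^3 = s · (3s)^3 = 27s^4 = 1.31×10⁻²⁰
s = 4.69×10⁻⁶ mol L⁻¹
[OH⁻] = 3s = 1.41×10⁻⁵ mol L⁻¹

1.41×10⁻⁵ M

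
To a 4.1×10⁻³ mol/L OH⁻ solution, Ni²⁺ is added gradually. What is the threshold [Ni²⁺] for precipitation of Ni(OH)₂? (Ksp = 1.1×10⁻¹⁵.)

6.5×10⁻¹¹ M

Each salt precipitates once Q = Ksp for that salt.
Ni(OH)₂(s) ⇌ Ni²⁺(aq) + 2 OH⁻(aq)
Ksp = [Ni²⁺][OH⁻]^2 = [Ni²⁺](4.1×10⁻³)^2
[Ni²⁺] = 1.1×10⁻¹⁵ / (4.1×10⁻³)^2 = 6.5×10⁻¹¹
[Ni²⁺] = 6.5×10⁻¹¹ mol/L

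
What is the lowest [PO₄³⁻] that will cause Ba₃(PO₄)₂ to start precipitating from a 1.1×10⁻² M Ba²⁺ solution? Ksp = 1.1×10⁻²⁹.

2.9×10⁻¹² M

Precipitation of each salt begins when its ion product equals Ksp.
Ba₃(PO₄)₂(s) ⇌ 3 Ba²⁺(aq) + 2 PO₄³⁻(aq)
Ksp = [Ba²⁺]^3[PO₄³⁻]^2 = [PO₄³⁻]^2(1.1×10⁻²)^3
[PO₄³⁻]^2 = 1.1×10⁻²⁹ / (1.1×10⁻²)^3 = 8.3×10⁻²⁴
[PO₄³⁻] = 2.9×10⁻¹² M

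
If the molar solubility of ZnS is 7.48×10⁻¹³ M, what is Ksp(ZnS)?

Ksp = 5.60×10⁻²⁵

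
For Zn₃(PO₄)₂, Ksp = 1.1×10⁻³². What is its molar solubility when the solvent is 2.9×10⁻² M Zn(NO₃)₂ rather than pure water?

1.1×10⁻¹⁴ M

Zn₃(PO₄)₂(s) ⇌ 3 Zn²⁺(aq) + 2 PO₄³⁻(aq)
Let s be the solubility of Zn₃(PO₄)₂ here. The common ion gives [Zn²⁺] ≈ 2.9×10⁻² M, and [PO₄³⁻] = 2s.
Ksp = [Zn²⁺]^3[PO₄³⁻]^2 = (2.9×10⁻²)^3(2s)^2
(2s)^2 = 1.1×10⁻³² / (2.9×10⁻²)^3 = 4.5×10⁻²⁸
s = 1.1×10⁻¹⁴ M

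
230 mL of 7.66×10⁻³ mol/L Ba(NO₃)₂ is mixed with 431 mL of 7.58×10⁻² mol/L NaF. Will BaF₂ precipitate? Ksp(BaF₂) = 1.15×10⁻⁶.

Yes

After mixing, V = 230 mL + 431 mL = 661 mL.
[Ba²⁺] = (7.66×10⁻³)(230)/661 = 2.67×10⁻³ mol/L
[F⁻] = (7.58×10⁻²)(431)/661 = 4.94×10⁻² mol/L
Q = [Ba²⁺][F⁻]^2 = 6.51×10⁻⁶
Q = 6.51×10⁻⁶ > Ksp = 1.15×10⁻⁶, so the solution is supersaturated and BaF₂ precipitates.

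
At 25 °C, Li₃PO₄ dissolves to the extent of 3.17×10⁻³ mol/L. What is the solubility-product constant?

Ksp = 2.73×10⁻⁹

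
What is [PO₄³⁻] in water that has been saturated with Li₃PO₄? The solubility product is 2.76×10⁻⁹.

3.18×10⁻³ M

Li₃PO₄(s) ⇌ 3 Li⁺(aq) + PO₄³⁻(aq)
If s mol/L of Li₃PO₄ dissolves, [Li⁺] = 3s and [PO₄³⁻] = s.
Ksp = [Li⁺]^3[PO₄³⁻] = (3s)^3 · s = 27s^4 = 2.76×10⁻⁹
s = 3.18×10⁻³ mol/L
[PO₄³⁻] = s = 3.18×10⁻³ mol/L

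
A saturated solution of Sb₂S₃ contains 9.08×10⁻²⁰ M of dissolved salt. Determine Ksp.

Ksp = 6.67×10⁻⁹⁴

Sb₂S₃(s) ⇌ 2 Sb³⁺(aq) + 3 S²⁻(aq)
For each mole of Sb₂S₃ that dissolves per liter, [Sb³⁺] = 2s and [S²⁻] = 3s; let s denote this solubility.
Ksp = [Sb³⁺]^2[S²⁻]^3 = (2s)^2 · (3s)^3 = 108s^5
Ksp = 108 × (9.08×10⁻²⁰)^5 = 6.67×10⁻⁹⁴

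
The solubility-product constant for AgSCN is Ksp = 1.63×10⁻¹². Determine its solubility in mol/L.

AgSCN(s) ⇌ Ag⁺(aq) + SCN⁻(aq)
Call the molar solubility s, so that [Ag⁺] = s and [SCN⁻] = s.
Ksp = [Ag⁺][SCN⁻] = s · s = s^2
s^2 = 1.63×10⁻¹²
s = 1.28×10⁻⁶ M

1.28×10⁻⁶ M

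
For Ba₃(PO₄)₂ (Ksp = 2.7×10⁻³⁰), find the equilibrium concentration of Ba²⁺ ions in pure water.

1.4×10⁻⁶ M

Ba₃(PO₄)₂(s) ⇌ 3 Ba²⁺(aq) + 2 PO₄³⁻(aq)
With molar solubility s: [Ba²⁺] = 3s, [PO₄³⁻] = 2s.
Ksp = [Ba²⁺]^3[PO₄³⁻]^2 = (3s)^3 · (2s)^2 = 108s^5 = 2.7×10⁻³⁰
s = 4.8×10⁻⁷ mol L⁻¹
[Ba²⁺] = 3s = 1.4×10⁻⁶ mol L⁻¹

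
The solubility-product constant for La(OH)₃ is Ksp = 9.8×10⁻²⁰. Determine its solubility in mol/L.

La(OH)₃(s) ⇌ La³⁺(aq) + 3 OH⁻(aq)
Let s be the molar solubility. Then [La³⁺] = s and [OH⁻] = 3s.
Ksp = [La³⁺][OH⁻]^3 = s · (3s)^3 = 27s^4
27s^4 = 9.8×10⁻²⁰  ⇒  s^4 = 3.6×10⁻²¹
Taking the 4th root, s = 7.8×10⁻⁶ M.

7.8×10⁻⁶ M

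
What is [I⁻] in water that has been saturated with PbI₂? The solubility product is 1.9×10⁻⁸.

PbI₂(s) ⇌ Pb²⁺(aq) + 2 I⁻(aq)
Call the molar solubility s, so that [Pb²⁺] = s and [I⁻] = 2s.
Ksp = [Pb²⁺][I⁻]^2 = s · (2s)^2 = 4s^3 = 1.9×10⁻⁸
s = 1.7×10⁻³ mol/L
[I⁻] = 2s = 3.4×10⁻³ mol/L

3.4×10⁻³ M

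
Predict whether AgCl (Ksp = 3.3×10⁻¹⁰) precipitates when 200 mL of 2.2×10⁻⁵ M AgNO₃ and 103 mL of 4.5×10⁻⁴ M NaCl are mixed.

The combined volume is 303 mL.
[Ag⁺] = (2.2×10⁻⁵)(200)/303 = 1.5×10⁻⁵ M
[Cl⁻] = (4.5×10⁻⁴)(103)/303 = 1.5×10⁻⁴ M
Q = [Ag⁺][Cl⁻] = 2.2×10⁻⁹
Because Q > Ksp (2.2×10⁻⁹ vs 3.3×10⁻¹⁰), a precipitate of AgCl forms.

Yes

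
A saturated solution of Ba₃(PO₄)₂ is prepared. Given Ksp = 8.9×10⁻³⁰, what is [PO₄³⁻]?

Ba₃(PO₄)₂(s) ⇌ 3 Ba²⁺(aq) + 2 PO₄³⁻(aq)
If s mol/L of Ba₃(PO₄)₂ dissolves, [Ba²⁺] = 3s and [PO₄³⁻] = 2s.
Ksp = [Ba²⁺]^3[PO₄³⁻]^2 = (3s)^3 · (2s)^2 = 108s^5 = 8.9×10⁻³⁰
s = 6.1×10⁻⁷ M
[PO₄³⁻] = 2s = 1.2×10⁻⁶ M

1.2×10⁻⁶ M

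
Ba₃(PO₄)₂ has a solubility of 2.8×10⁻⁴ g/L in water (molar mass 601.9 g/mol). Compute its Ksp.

Ksp = 2.4×10⁻³⁰

s = (2.8×10⁻⁴ g L⁻¹)/(601.9 g mol⁻¹) = 4.652×10⁻⁷ M
Ba₃(PO₄)₂(s) ⇌ 3 Ba²⁺(aq) + 2 PO₄³⁻(aq)
Let s be the molar solubility. Then [Ba²⁺] = 3s and [PO₄³⁻] = 2s.
Ksp = [Ba²⁺]^3[PO₄³⁻]^2 = (3s)^3 · (2s)^2 = 108s^5
Ksp = 108 × (4.652×10⁻⁷)^5 = 2.4×10⁻³⁰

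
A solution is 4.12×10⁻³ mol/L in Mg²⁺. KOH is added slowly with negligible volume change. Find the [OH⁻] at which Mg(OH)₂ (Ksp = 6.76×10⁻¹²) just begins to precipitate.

A salt starts to precipitate once the ion product Q reaches its Ksp.
Mg(OH)₂(s) ⇌ Mg²⁺(aq) + 2 OH⁻(aq)
Ksp = [Mg²⁺][OH⁻]^2 = [OH⁻]^2(4.12×10⁻³)
[OH⁻]^2 = 6.76×10⁻¹² / (4.12×10⁻³) = 1.64×10⁻⁹
[OH⁻] = 4.05×10⁻⁵ mol/L

4.05×10⁻⁵ M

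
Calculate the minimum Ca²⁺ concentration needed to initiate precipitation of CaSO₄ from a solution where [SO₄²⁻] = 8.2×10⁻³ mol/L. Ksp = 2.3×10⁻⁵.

2.8×10⁻³ M

Each salt precipitates once Q = Ksp for that salt.
CaSO₄(s) ⇌ Ca²⁺(aq) + SO₄²⁻(aq)
Ksp = [Ca²⁺][SO₄²⁻] = [Ca²⁺](8.2×10⁻³)
[Ca²⁺] = 2.3×10⁻⁵ / (8.2×10⁻³) = 2.8×10⁻³
[Ca²⁺] = 2.8×10⁻³ mol/L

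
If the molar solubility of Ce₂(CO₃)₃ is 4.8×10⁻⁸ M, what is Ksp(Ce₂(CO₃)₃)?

Ksp = 2.8×10⁻³⁵

Ce₂(CO₃)₃(s) ⇌ 2 Ce³⁺(aq) + 3 CO₃²⁻(aq)
If s mol/L of Ce₂(CO₃)₃ dissolves, [Ce³⁺] = 2s and [CO₃²⁻] = 3s.
Ksp = [Ce³⁺]^2[CO₃²⁻]^3 = (2s)^2 · (3s)^3 = 108s^5
Ksp = 108 × (4.8×10⁻⁸)^5 = 2.8×10⁻³⁵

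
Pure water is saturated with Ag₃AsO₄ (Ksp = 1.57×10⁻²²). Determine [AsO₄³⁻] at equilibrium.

Ag₃AsO₄(s) ⇌ 3 Ag⁺(aq) + AsO₄³⁻(aq)
Let s be the molar solubility. Then [Ag⁺] = 3s and [AsO₄³⁻] = s.
Ksp = [Ag⁺]^3[AsO₄³⁻] = (3s)^3 · s = 27s^4 = 1.57×10⁻²²
s = 1.55×10⁻⁶ mol L⁻¹
[AsO₄³⁻] = s = 1.55×10⁻⁶ mol L⁻¹

1.55×10⁻⁶ M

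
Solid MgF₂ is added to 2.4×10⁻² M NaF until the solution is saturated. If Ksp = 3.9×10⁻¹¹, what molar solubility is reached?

MgF₂(s) ⇌ Mg²⁺(aq) + 2 F⁻(aq)
F⁻ is already present at 2.4×10⁻² M. If s mol/L of MgF₂ dissolves, [Mg²⁺] = s while [F⁻] ≈ 2.4×10⁻² M.
Ksp = [Mg²⁺][F⁻]^2 = s(2.4×10⁻²)^2
s = 3.9×10⁻¹¹ / (2.4×10⁻²)^2 = 6.8×10⁻⁸
s = 6.8×10⁻⁸ M

6.8×10⁻⁸ M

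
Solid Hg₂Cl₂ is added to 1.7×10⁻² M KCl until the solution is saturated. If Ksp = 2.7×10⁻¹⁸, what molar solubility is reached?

Hg₂Cl₂(s) ⇌ Hg₂²⁺(aq) + 2 Cl⁻(aq)
Cl⁻ is already present at 1.7×10⁻² M. If s mol/L of Hg₂Cl₂ dissolves, [Hg₂²⁺] = s while [Cl⁻] ≈ 1.7×10⁻² M.
Ksp = [Hg₂²⁺][Cl⁻]^2 = s(1.7×10⁻²)^2
s = 2.7×10⁻¹⁸ / (1.7×10⁻²)^2 = 9.3×10⁻¹⁵
s = 9.3×10⁻¹⁵ M

9.3×10⁻¹⁵ M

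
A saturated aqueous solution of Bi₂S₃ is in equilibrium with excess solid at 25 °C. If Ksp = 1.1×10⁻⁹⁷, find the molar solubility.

1.6×10⁻²⁰ M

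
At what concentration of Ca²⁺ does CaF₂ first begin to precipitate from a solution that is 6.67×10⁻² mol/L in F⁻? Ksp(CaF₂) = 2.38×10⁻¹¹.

Precipitation begins when Q = Ksp.
CaF₂(s) ⇌ Ca²⁺(aq) + 2 F⁻(aq)
Ksp = [Ca²⁺][F⁻]^2 = [Ca²⁺](6.67×10⁻²)^2
[Ca²⁺] = 2.38×10⁻¹¹ / (6.67×10⁻²)^2 = 5.35×10⁻⁹
[Ca²⁺] = 5.35×10⁻⁹ mol/L

5.35×10⁻⁹ M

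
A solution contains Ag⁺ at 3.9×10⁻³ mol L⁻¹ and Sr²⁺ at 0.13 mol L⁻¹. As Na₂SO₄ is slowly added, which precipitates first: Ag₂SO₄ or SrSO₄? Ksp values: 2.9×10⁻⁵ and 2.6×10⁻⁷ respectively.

SrSO₄

The threshold for precipitation is Q = Ksp.
For Ag₂SO₄: [SO₄²⁻] = (Ksp/[Ag⁺]^2) = 1.9 mol L⁻¹
For SrSO₄: [SO₄²⁻] = (Ksp/[Sr²⁺]) = 2.0×10⁻⁶ mol L⁻¹
SrSO₄ requires the lower [SO₄²⁻], so it precipitates first.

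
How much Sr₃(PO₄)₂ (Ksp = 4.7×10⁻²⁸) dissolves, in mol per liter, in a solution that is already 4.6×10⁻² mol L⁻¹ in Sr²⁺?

1.1×10⁻¹² M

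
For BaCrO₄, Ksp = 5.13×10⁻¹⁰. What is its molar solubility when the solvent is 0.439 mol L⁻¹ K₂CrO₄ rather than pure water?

BaCrO₄(s) ⇌ Ba²⁺(aq) + CrO₄²⁻(aq)
CrO₄²⁻ is already present at 0.439 mol L⁻¹. If s mol/L of BaCrO₄ dissolves, [Ba²⁺] = s while [CrO₄²⁻] ≈ 0.439 mol L⁻¹.
Ksp = [Ba²⁺][CrO₄²⁻] = s(0.439)
s = 5.13×10⁻¹⁰ / (0.439) = 1.17×10⁻⁹
s = 1.17×10⁻⁹ mol L⁻¹

1.17×10⁻⁹ M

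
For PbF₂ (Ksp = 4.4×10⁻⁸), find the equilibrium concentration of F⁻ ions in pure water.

PbF₂(s) ⇌ Pb²⁺(aq) + 2 F⁻(aq)
With molar solubility s: [Pb²⁺] = s, [F⁻] = 2s.
Ksp = [Pb²⁺][F⁻]^2 = s · (2s)^2 = 4s^3 = 4.4×10⁻⁸
s = 2.2×10⁻³ M
[F⁻] = 2s = 4.4×10⁻³ M

4.4×10⁻³ M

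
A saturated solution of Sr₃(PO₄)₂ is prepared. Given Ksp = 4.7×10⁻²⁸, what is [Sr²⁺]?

Sr₃(PO₄)₂(s) ⇌ 3 Sr²⁺(aq) + 2 PO₄³⁻(aq)
With molar solubility s: [Sr²⁺] = 3s, [PO₄³⁻] = 2s.
Ksp = [Sr²⁺]^3[PO₄³⁻]^2 = (3s)^3 · (2s)^2 = 108s^5 = 4.7×10⁻²⁸
s = 1.3×10⁻⁶ mol L⁻¹
[Sr²⁺] = 3s = 4.0×10⁻⁶ mol L⁻¹

4.0×10⁻⁶ M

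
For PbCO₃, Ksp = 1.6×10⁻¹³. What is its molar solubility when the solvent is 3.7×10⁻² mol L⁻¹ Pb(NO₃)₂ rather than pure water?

4.3×10⁻¹² M

PbCO₃(s) ⇌ Pb²⁺(aq) + CO₃²⁻(aq)
Pb²⁺ is already present at 3.7×10⁻² mol L⁻¹. If s mol/L of PbCO₃ dissolves, [CO₃²⁻] = s while [Pb²⁺] ≈ 3.7×10⁻² mol L⁻¹.
Ksp = [Pb²⁺][CO₃²⁻] = (3.7×10⁻²)s
s = 1.6×10⁻¹³ / (3.7×10⁻²) = 4.3×10⁻¹²
s = 4.3×10⁻¹² mol L⁻¹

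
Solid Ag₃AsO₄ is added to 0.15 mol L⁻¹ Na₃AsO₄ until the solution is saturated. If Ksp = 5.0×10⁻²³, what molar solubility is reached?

2.3×10⁻⁸ M

Ag₃AsO₄(s) ⇌ 3 Ag⁺(aq) + AsO₄³⁻(aq)
AsO₄³⁻ is already present at 0.15 mol L⁻¹. If s mol/L of Ag₃AsO₄ dissolves, [Ag⁺] = 3s while [AsO₄³⁻] ≈ 0.15 mol L⁻¹.
Ksp = [Ag⁺]^3[AsO₄³⁻] = (3s)^3(0.15)
(3s)^3 = 5.0×10⁻²³ / (0.15) = 3.3×10⁻²²
s = 2.3×10⁻⁸ mol L⁻¹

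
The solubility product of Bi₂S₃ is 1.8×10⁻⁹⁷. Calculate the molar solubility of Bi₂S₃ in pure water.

1.8×10⁻²⁰ M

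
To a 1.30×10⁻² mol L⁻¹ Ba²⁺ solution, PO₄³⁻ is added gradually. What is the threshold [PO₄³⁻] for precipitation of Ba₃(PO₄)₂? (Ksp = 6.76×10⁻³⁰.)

1.75×10⁻¹² M

Precipitation of each salt begins when its ion product equals Ksp.
Ba₃(PO₄)₂(s) ⇌ 3 Ba²⁺(aq) + 2 PO₄³⁻(aq)
Ksp = [Ba²⁺]^3[PO₄³⁻]^2 = [PO₄³⁻]^2(1.30×10⁻²)^3
[PO₄³⁻]^2 = 6.76×10⁻³⁰ / (1.30×10⁻²)^3 = 3.08×10⁻²⁴
[PO₄³⁻] = 1.75×10⁻¹² mol L⁻¹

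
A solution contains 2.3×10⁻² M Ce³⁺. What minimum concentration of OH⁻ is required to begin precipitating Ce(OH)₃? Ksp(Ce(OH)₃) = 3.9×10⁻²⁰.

1.2×10⁻⁶ M

Precipitation begins when Q = Ksp.
Ce(OH)₃(s) ⇌ Ce³⁺(aq) + 3 OH⁻(aq)
Ksp = [Ce³⁺][OH⁻]^3 = [OH⁻]^3(2.3×10⁻²)
[OH⁻]^3 = 3.9×10⁻²⁰ / (2.3×10⁻²) = 1.7×10⁻¹⁸
[OH⁻] = 1.2×10⁻⁶ M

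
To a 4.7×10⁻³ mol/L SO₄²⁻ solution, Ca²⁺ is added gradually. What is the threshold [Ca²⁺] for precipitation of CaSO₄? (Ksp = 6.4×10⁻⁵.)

1.4×10⁻² M

Each salt precipitates once Q = Ksp for that salt.
CaSO₄(s) ⇌ Ca²⁺(aq) + SO₄²⁻(aq)
Ksp = [Ca²⁺][SO₄²⁻] = [Ca²⁺](4.7×10⁻³)
[Ca²⁺] = 6.4×10⁻⁵ / (4.7×10⁻³) = 1.4×10⁻²
[Ca²⁺] = 1.4×10⁻² mol/L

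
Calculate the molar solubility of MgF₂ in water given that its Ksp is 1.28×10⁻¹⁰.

3.17×10⁻⁴ M

MgF₂(s) ⇌ Mg²⁺(aq) + 2 F⁻(aq)
Let s be the molar solubility. Then [Mg²⁺] = s and [F⁻] = 2s.
Ksp = [Mg²⁺][F⁻]^2 = s · (2s)^2 = 4s^3
4s^3 = 1.28×10⁻¹⁰  ⇒  s^3 = 3.20×10⁻¹¹
s = (3.20×10⁻¹¹)^(1/3) = 3.17×10⁻⁴ mol/L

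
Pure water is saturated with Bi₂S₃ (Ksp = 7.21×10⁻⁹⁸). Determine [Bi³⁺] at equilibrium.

Bi₂S₃(s) ⇌ 2 Bi³⁺(aq) + 3 S²⁻(aq)
With molar solubility s: [Bi³⁺] = 2s, [S²⁻] = 3s.
Ksp = [Bi³⁺]^2[S²⁻]^3 = (2s)^2 · (3s)^3 = 108s^5 = 7.21×10⁻⁹⁸
s = 1.46×10⁻²⁰ mol/L
[Bi³⁺] = 2s = 2.92×10⁻²⁰ mol/L

2.92×10⁻²⁰ M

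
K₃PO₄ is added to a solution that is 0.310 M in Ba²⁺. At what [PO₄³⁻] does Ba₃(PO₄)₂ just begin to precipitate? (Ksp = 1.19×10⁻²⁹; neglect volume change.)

2.00×10⁻¹⁴ M

Precipitation begins when Q = Ksp.
Ba₃(PO₄)₂(s) ⇌ 3 Ba²⁺(aq) + 2 PO₄³⁻(aq)
Ksp = [Ba²⁺]^3[PO₄³⁻]^2 = [PO₄³⁻]^2(0.310)^3
[PO₄³⁻]^2 = 1.19×10⁻²⁹ / (0.310)^3 = 3.99×10⁻²⁸
[PO₄³⁻] = 2.00×10⁻¹⁴ M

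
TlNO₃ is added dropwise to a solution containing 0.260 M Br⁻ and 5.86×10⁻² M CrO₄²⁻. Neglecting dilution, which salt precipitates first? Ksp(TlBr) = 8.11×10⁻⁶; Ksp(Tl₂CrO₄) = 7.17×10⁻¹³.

Each salt precipitates once Q = Ksp for that salt.
For TlBr: [Tl⁺] = (Ksp/[Br⁻]) = 3.12×10⁻⁵ M
For Tl₂CrO₄: [Tl⁺] = (Ksp/[CrO₄²⁻])^(1/2) = 3.50×10⁻⁶ M
Since Tl₂CrO₄ needs less Tl⁺ to reach saturation, it precipitates first.

Tl₂CrO₄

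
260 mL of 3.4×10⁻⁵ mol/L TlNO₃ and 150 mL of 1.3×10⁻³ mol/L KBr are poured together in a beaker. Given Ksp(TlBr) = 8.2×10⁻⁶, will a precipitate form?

No

After mixing, V = 260 mL + 150 mL = 410 mL.
[Tl⁺] = (3.4×10⁻⁵)(260)/410 = 2.2×10⁻⁵ mol/L
[Br⁻] = (1.3×10⁻³)(150)/410 = 4.8×10⁻⁴ mol/L
Q = [Tl⁺][Br⁻] = 1.0×10⁻⁸
Q < Ksp (1.0×10⁻⁸ vs 8.2×10⁻⁶); the solution remains unsaturated and no precipitate forms.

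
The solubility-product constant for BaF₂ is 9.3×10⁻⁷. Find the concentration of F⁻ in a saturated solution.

1.2×10⁻² M

BaF₂(s) ⇌ Ba²⁺(aq) + 2 F⁻(aq)
Let s be the molar solubility. Then [Ba²⁺] = s and [F⁻] = 2s.
Ksp = [Ba²⁺][F⁻]^2 = s · (2s)^2 = 4s^3 = 9.3×10⁻⁷
s = 6.1×10⁻³ mol L⁻¹
[F⁻] = 2s = 1.2×10⁻² mol L⁻¹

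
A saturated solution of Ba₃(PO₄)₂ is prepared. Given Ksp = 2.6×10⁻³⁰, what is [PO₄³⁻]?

9.5×10⁻⁷ M

Ba₃(PO₄)₂(s) ⇌ 3 Ba²⁺(aq) + 2 PO₄³⁻(aq)
Let s be the molar solubility. Then [Ba²⁺] = 3s and [PO₄³⁻] = 2s.
Ksp = [Ba²⁺]^3[PO₄³⁻]^2 = (3s)^3 · (2s)^2 = 108s^5 = 2.6×10⁻³⁰
s = 4.7×10⁻⁷ mol/L
[PO₄³⁻] = 2s = 9.5×10⁻⁷ mol/L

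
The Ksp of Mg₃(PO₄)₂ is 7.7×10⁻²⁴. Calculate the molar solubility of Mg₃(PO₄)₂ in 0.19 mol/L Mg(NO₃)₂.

1.7×10⁻¹¹ M

Mg₃(PO₄)₂(s) ⇌ 3 Mg²⁺(aq) + 2 PO₄³⁻(aq)
Let s be the solubility of Mg₃(PO₄)₂ here. The common ion gives [Mg²⁺] ≈ 0.19 mol/L, and [PO₄³⁻] = 2s.
Ksp = [Mg²⁺]^3[PO₄³⁻]^2 = (0.19)^3(2s)^2
(2s)^2 = 7.7×10⁻²⁴ / (0.19)^3 = 1.1×10⁻²¹
s = 1.7×10⁻¹¹ mol/L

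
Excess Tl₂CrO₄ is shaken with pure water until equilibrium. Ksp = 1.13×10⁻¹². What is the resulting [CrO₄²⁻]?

Tl₂CrO₄(s) ⇌ 2 Tl⁺(aq) + CrO₄²⁻(aq)
With molar solubility s: [Tl⁺] = 2s, [CrO₄²⁻] = s.
Ksp = [Tl⁺]^2[CrO₄²⁻] = (2s)^2 · s = 4s^3 = 1.13×10⁻¹²
s = 6.56×10⁻⁵ mol L⁻¹
[CrO₄²⁻] = s = 6.56×10⁻⁵ mol L⁻¹

6.56×10⁻⁵ M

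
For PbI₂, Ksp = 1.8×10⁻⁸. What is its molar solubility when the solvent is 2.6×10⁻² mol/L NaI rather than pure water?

PbI₂(s) ⇌ Pb²⁺(aq) + 2 I⁻(aq)
I⁻ is already present at 2.6×10⁻² mol/L. If s mol/L of PbI₂ dissolves, [Pb²⁺] = s while [I⁻] ≈ 2.6×10⁻² mol/L.
Ksp = [Pb²⁺][I⁻]^2 = s(2.6×10⁻²)^2
s = 1.8×10⁻⁸ / (2.6×10⁻²)^2 = 2.7×10⁻⁵
s = 2.7×10⁻⁵ mol/L

2.7×10⁻⁵ M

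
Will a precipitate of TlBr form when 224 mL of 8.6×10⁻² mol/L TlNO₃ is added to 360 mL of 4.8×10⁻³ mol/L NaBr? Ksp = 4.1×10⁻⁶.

After mixing, V = 224 mL + 360 mL = 584 mL.
[Tl⁺] = (8.6×10⁻²)(224)/584 = 3.3×10⁻² mol/L
[Br⁻] = (4.8×10⁻³)(360)/584 = 3.0×10⁻³ mol/L
Q = [Tl⁺][Br⁻] = 9.8×10⁻⁵
Since Q (9.8×10⁻⁵) exceeds Ksp (4.1×10⁻⁶), TlBr will precipitate.

Yes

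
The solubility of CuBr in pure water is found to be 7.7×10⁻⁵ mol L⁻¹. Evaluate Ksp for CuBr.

Ksp = 5.9×10⁻⁹

CuBr(s) ⇌ Cu⁺(aq) + Br⁻(aq)
If s mol/L of CuBr dissolves, [Cu⁺] = s and [Br⁻] = s.
Ksp = [Cu⁺][Br⁻] = s · s = s^2
Ksp = (7.7×10⁻⁵)^2 = 5.9×10⁻⁹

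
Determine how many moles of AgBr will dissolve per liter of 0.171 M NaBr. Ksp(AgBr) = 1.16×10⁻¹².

6.78×10⁻¹² M

AgBr(s) ⇌ Ag⁺(aq) + Br⁻(aq)
With Br⁻ already at 0.171 M and s small, take [Br⁻] ≈ 0.171 M and [Ag⁺] = s.
Ksp = [Ag⁺][Br⁻] = s(0.171)
s = 1.16×10⁻¹² / (0.171) = 6.78×10⁻¹²
s = 6.78×10⁻¹² M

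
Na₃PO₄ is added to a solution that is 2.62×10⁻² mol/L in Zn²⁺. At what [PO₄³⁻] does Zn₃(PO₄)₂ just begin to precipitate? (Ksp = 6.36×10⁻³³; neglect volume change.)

1.88×10⁻¹⁴ M

A salt starts to precipitate once the ion product Q reaches its Ksp.
Zn₃(PO₄)₂(s) ⇌ 3 Zn²⁺(aq) + 2 PO₄³⁻(aq)
Ksp = [Zn²⁺]^3[PO₄³⁻]^2 = [PO₄³⁻]^2(2.62×10⁻²)^3
[PO₄³⁻]^2 = 6.36×10⁻³³ / (2.62×10⁻²)^3 = 3.54×10⁻²⁸
[PO₄³⁻] = 1.88×10⁻¹⁴ mol/L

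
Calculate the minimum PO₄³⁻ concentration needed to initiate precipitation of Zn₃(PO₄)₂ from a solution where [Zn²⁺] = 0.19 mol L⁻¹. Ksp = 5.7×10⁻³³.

9.1×10⁻¹⁶ M

Precipitation of each salt begins when its ion product equals Ksp.
Zn₃(PO₄)₂(s) ⇌ 3 Zn²⁺(aq) + 2 PO₄³⁻(aq)
Ksp = [Zn²⁺]^3[PO₄³⁻]^2 = [PO₄³⁻]^2(0.19)^3
[PO₄³⁻]^2 = 5.7×10⁻³³ / (0.19)^3 = 8.3×10⁻³¹
[PO₄³⁻] = 9.1×10⁻¹⁶ mol L⁻¹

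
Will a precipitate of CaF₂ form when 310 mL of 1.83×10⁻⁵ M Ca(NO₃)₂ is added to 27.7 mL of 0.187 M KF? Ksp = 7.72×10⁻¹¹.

Yes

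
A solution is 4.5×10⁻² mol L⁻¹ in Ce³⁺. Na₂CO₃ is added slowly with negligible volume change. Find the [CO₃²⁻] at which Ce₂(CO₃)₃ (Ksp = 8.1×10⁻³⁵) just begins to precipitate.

3.4×10⁻¹¹ M

Precipitation of each salt begins when its ion product equals Ksp.
Ce₂(CO₃)₃(s) ⇌ 2 Ce³⁺(aq) + 3 CO₃²⁻(aq)
Ksp = [Ce³⁺]^2[CO₃²⁻]^3 = [CO₃²⁻]^3(4.5×10⁻²)^2
[CO₃²⁻]^3 = 8.1×10⁻³⁵ / (4.5×10⁻²)^2 = 4.0×10⁻³²
[CO₃²⁻] = 3.4×10⁻¹¹ mol L⁻¹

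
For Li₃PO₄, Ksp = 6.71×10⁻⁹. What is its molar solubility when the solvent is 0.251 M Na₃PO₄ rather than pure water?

9.97×10⁻⁴ M

Li₃PO₄(s) ⇌ 3 Li⁺(aq) + PO₄³⁻(aq)
Let s be the solubility of Li₃PO₄ here. The common ion gives [PO₄³⁻] ≈ 0.251 M, and [Li⁺] = 3s.
Ksp = [Li⁺]^3[PO₄³⁻] = (3s)^3(0.251)
(3s)^3 = 6.71×10⁻⁹ / (0.251) = 2.67×10⁻⁸
s = 9.97×10⁻⁴ M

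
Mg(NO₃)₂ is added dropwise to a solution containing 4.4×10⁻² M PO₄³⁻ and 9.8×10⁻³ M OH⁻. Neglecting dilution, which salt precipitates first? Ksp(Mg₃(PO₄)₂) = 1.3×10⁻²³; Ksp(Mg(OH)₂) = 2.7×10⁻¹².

Each salt precipitates once Q = Ksp for that salt.
For Mg₃(PO₄)₂: [Mg²⁺] = (Ksp/[PO₄³⁻]^2)^(1/3) = 1.9×10⁻⁷ M
For Mg(OH)₂: [Mg²⁺] = (Ksp/[OH⁻]^2) = 2.8×10⁻⁸ M
The smaller threshold [Mg²⁺] is reached first, so Mg(OH)₂ precipitates first.

Mg(OH)₂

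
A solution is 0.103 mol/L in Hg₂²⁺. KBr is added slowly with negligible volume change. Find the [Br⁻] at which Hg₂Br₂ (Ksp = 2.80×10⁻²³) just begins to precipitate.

1.65×10⁻¹¹ M

A salt starts to precipitate once the ion product Q reaches its Ksp.
Hg₂Br₂(s) ⇌ Hg₂²⁺(aq) + 2 Br⁻(aq)
Ksp = [Hg₂²⁺][Br⁻]^2 = [Br⁻]^2(0.103)
[Br⁻]^2 = 2.80×10⁻²³ / (0.103) = 2.72×10⁻²²
[Br⁻] = 1.65×10⁻¹¹ mol/L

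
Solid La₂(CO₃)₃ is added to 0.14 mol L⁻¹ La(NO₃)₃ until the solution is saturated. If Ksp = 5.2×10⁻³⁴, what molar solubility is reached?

La₂(CO₃)₃(s) ⇌ 2 La³⁺(aq) + 3 CO₃²⁻(aq)
La³⁺ is already present at 0.14 mol L⁻¹. If s mol/L of La₂(CO₃)₃ dissolves, [CO₃²⁻] = 3s while [La³⁺] ≈ 0.14 mol L⁻¹.
Ksp = [La³⁺]^2[CO₃²⁻]^3 = (0.14)^2(3s)^3
(3s)^3 = 5.2×10⁻³⁴ / (0.14)^2 = 2.7×10⁻³²
s = 9.9×10⁻¹² mol L⁻¹

9.9×10⁻¹² M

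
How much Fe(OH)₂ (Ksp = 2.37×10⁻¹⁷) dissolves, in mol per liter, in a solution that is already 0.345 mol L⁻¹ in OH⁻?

1.99×10⁻¹⁶ M

Fe(OH)₂(s) ⇌ Fe²⁺(aq) + 2 OH⁻(aq)
OH⁻ is already present at 0.345 mol L⁻¹. If s mol/L of Fe(OH)₂ dissolves, [Fe²⁺] = s while [OH⁻] ≈ 0.345 mol L⁻¹.
Ksp = [Fe²⁺][OH⁻]^2 = s(0.345)^2
s = 2.37×10⁻¹⁷ / (0.345)^2 = 1.99×10⁻¹⁶
s = 1.99×10⁻¹⁶ mol L⁻¹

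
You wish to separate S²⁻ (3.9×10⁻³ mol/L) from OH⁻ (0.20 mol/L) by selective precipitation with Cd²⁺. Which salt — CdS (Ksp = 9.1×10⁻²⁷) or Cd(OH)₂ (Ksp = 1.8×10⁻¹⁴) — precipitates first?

CdS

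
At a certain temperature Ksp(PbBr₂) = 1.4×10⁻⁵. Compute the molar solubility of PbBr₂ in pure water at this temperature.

PbBr₂(s) ⇌ Pb²⁺(aq) + 2 Br⁻(aq)
With molar solubility s: [Pb²⁺] = s, [Br⁻] = 2s.
Ksp = [Pb²⁺][Br⁻]^2 = s · (2s)^2 = 4s^3
4s^3 = 1.4×10⁻⁵  ⇒  s^3 = 3.5×10⁻⁶
Taking the 3rd root, s = 1.5×10⁻² mol L⁻¹.

1.5×10⁻² M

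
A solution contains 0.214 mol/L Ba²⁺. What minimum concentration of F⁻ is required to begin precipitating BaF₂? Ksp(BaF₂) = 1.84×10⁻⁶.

Precipitation of each salt begins when its ion product equals Ksp.
BaF₂(s) ⇌ Ba²⁺(aq) + 2 F⁻(aq)
Ksp = [Ba²⁺][F⁻]^2 = [F⁻]^2(0.214)
[F⁻]^2 = 1.84×10⁻⁶ / (0.214) = 8.60×10⁻⁶
[F⁻] = 2.93×10⁻³ mol/L

2.93×10⁻³ M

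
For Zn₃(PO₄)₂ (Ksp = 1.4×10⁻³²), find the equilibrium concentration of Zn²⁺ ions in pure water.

Zn₃(PO₄)₂(s) ⇌ 3 Zn²⁺(aq) + 2 PO₄³⁻(aq)
For each mole of Zn₃(PO₄)₂ that dissolves per liter, [Zn²⁺] = 3s and [PO₄³⁻] = 2s; let s denote this solubility.
Ksp = [Zn²⁺]^3[PO₄³⁻]^2 = (3s)^3 · (2s)^2 = 108s^5 = 1.4×10⁻³²
s = 1.7×10⁻⁷ mol/L
[Zn²⁺] = 3s = 5.0×10⁻⁷ mol/L

5.0×10⁻⁷ M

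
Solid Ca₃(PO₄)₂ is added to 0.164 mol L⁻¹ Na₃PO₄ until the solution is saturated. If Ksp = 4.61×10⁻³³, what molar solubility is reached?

1.85×10⁻¹¹ M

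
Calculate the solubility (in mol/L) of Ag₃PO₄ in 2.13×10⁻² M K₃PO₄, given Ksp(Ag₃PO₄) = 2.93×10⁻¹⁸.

1.72×10⁻⁶ M

Ag₃PO₄(s) ⇌ 3 Ag⁺(aq) + PO₄³⁻(aq)
The solution already contains PO₄³⁻ at 2.13×10⁻² M. Let s be the molar solubility of Ag₃PO₄.
[PO₄³⁻] ≈ 2.13×10⁻² M (common ion dominates); [Ag⁺] = 3s.
Ksp = [Ag⁺]^3[PO₄³⁻] = (3s)^3(2.13×10⁻²)
(3s)^3 = 2.93×10⁻¹⁸ / (2.13×10⁻²) = 1.38×10⁻¹⁶
s = 1.72×10⁻⁶ M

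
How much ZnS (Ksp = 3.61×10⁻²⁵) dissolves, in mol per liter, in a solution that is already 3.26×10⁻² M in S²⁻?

ZnS(s) ⇌ Zn²⁺(aq) + S²⁻(aq)
With S²⁻ already at 3.26×10⁻² M and s small, take [S²⁻] ≈ 3.26×10⁻² M and [Zn²⁺] = s.
Ksp = [Zn²⁺][S²⁻] = s(3.26×10⁻²)
s = 3.61×10⁻²⁵ / (3.26×10⁻²) = 1.11×10⁻²³
s = 1.11×10⁻²³ M

1.11×10⁻²³ M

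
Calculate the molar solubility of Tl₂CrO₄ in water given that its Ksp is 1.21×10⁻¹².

Tl₂CrO₄(s) ⇌ 2 Tl⁺(aq) + CrO₄²⁻(aq)
Call the molar solubility s, so that [Tl⁺] = 2s and [CrO₄²⁻] = s.
Ksp = [Tl⁺]^2[CrO₄²⁻] = (2s)^2 · s = 4s^3
4s^3 = 1.21×10⁻¹²  ⇒  s^3 = 3.03×10⁻¹³
s = 6.71×10⁻⁵ mol/L

6.71×10⁻⁵ M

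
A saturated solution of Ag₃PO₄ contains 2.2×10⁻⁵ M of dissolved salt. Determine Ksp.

Ksp = 6.3×10⁻¹⁸

Ag₃PO₄(s) ⇌ 3 Ag⁺(aq) + PO₄³⁻(aq)
If s mol/L of Ag₃PO₄ dissolves, [Ag⁺] = 3s and [PO₄³⁻] = s.
Ksp = [Ag⁺]^3[PO₄³⁻] = (3s)^3 · s = 27s^4
Ksp = 27 × (2.2×10⁻⁵)^4 = 6.3×10⁻¹⁸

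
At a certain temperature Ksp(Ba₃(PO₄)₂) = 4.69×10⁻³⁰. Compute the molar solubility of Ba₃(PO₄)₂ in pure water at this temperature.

Ba₃(PO₄)₂(s) ⇌ 3 Ba²⁺(aq) + 2 PO₄³⁻(aq)
Let s be the molar solubility. Then [Ba²⁺] = 3s and [PO₄³⁻] = 2s.
Ksp = [Ba²⁺]^3[PO₄³⁻]^2 = (3s)^3 · (2s)^2 = 108s^5
108s^5 = 4.69×10⁻³⁰  ⇒  s^5 = 4.34×10⁻³²
s = 5.34×10⁻⁷ mol L⁻¹

5.34×10⁻⁷ M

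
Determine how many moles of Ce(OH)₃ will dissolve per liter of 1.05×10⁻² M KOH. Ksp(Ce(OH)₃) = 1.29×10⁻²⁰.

Ce(OH)₃(s) ⇌ Ce³⁺(aq) + 3 OH⁻(aq)
Let s be the solubility of Ce(OH)₃ here. The common ion gives [OH⁻] ≈ 1.05×10⁻² M, and [Ce³⁺] = s.
Ksp = [Ce³⁺][OH⁻]^3 = s(1.05×10⁻²)^3
s = 1.29×10⁻²⁰ / (1.05×10⁻²)^3 = 1.11×10⁻¹⁴
s = 1.11×10⁻¹⁴ M

1.11×10⁻¹⁴ M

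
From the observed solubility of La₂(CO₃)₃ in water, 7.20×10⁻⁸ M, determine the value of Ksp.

Ksp = 2.09×10⁻³⁴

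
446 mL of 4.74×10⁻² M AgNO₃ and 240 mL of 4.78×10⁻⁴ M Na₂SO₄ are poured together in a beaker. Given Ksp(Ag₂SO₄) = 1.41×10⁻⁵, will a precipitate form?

Total volume after mixing = 446 + 240 = 686 mL.
[Ag⁺] = (4.74×10⁻²)(446)/686 = 3.08×10⁻² M
[SO₄²⁻] = (4.78×10⁻⁴)(240)/686 = 1.67×10⁻⁴ M
Q = [Ag⁺]^2[SO₄²⁻] = 1.59×10⁻⁷
Q = 1.59×10⁻⁷ < Ksp = 1.41×10⁻⁵, so the solution is unsaturated and no precipitate forms.

No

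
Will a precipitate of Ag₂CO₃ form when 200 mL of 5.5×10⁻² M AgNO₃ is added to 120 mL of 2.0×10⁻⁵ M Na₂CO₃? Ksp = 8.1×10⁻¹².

After mixing, V = 200 mL + 120 mL = 320 mL.
[Ag⁺] = (5.5×10⁻²)(200)/320 = 3.4×10⁻² M
[CO₃²⁻] = (2.0×10⁻⁵)(120)/320 = 7.5×10⁻⁶ M
Q = [Ag⁺]^2[CO₃²⁻] = 8.9×10⁻⁹
Because Q > Ksp (8.9×10⁻⁹ vs 8.1×10⁻¹²), a precipitate of Ag₂CO₃ forms.

Yes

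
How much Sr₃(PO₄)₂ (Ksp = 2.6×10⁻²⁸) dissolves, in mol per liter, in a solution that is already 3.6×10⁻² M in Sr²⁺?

Sr₃(PO₄)₂(s) ⇌ 3 Sr²⁺(aq) + 2 PO₄³⁻(aq)
The solution already contains Sr²⁺ at 3.6×10⁻² M. Let s be the molar solubility of Sr₃(PO₄)₂.
[Sr²⁺] ≈ 3.6×10⁻² M (common ion dominates); [PO₄³⁻] = 2s.
Ksp = [Sr²⁺]^3[PO₄³⁻]^2 = (3.6×10⁻²)^3(2s)^2
(2s)^2 = 2.6×10⁻²⁸ / (3.6×10⁻²)^3 = 5.6×10⁻²⁴
s = 1.2×10⁻¹² M

1.2×10⁻¹² M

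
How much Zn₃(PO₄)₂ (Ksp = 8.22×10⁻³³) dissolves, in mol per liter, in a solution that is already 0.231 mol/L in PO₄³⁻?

1.79×10⁻¹¹ M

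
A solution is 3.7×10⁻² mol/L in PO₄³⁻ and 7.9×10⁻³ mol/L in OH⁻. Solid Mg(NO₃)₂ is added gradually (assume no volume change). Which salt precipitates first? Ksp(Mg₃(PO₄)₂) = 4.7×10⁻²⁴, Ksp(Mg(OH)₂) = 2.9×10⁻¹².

Mg(OH)₂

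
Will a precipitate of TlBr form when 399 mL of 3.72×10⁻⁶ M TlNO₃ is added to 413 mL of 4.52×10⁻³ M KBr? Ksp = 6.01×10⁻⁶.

No

Total volume after mixing = 399 + 413 = 812 mL.
[Tl⁺] = (3.72×10⁻⁶)(399)/812 = 1.83×10⁻⁶ M
[Br⁻] = (4.52×10⁻³)(413)/812 = 2.30×10⁻³ M
Q = [Tl⁺][Br⁻] = 4.20×10⁻⁹
Since Q (4.20×10⁻⁹) is less than Ksp (6.01×10⁻⁶), no TlBr precipitates.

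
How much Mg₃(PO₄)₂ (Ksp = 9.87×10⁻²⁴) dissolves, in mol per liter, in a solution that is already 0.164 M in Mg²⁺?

Mg₃(PO₄)₂(s) ⇌ 3 Mg²⁺(aq) + 2 PO₄³⁻(aq)
Mg²⁺ is already present at 0.164 M. If s mol/L of Mg₃(PO₄)₂ dissolves, [PO₄³⁻] = 2s while [Mg²⁺] ≈ 0.164 M.
Ksp = [Mg²⁺]^3[PO₄³⁻]^2 = (0.164)^3(2s)^2
(2s)^2 = 9.87×10⁻²⁴ / (0.164)^3 = 2.24×10⁻²¹
s = 2.37×10⁻¹¹ M

2.37×10⁻¹¹ M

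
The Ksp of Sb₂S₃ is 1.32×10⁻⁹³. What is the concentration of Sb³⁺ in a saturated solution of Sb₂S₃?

Sb₂S₃(s) ⇌ 2 Sb³⁺(aq) + 3 S²⁻(aq)
If s mol/L of Sb₂S₃ dissolves, [Sb³⁺] = 2s and [S²⁻] = 3s.
Ksp = [Sb³⁺]^2[S²⁻]^3 = (2s)^2 · (3s)^3 = 108s^5 = 1.32×10⁻⁹³
s = 1.04×10⁻¹⁹ mol L⁻¹
[Sb³⁺] = 2s = 2.08×10⁻¹⁹ mol L⁻¹

2.08×10⁻¹⁹ M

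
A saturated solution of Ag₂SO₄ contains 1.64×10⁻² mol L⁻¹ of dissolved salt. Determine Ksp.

Ksp = 1.76×10⁻⁵

Ag₂SO₄(s) ⇌ 2 Ag⁺(aq) + SO₄²⁻(aq)
With molar solubility s: [Ag⁺] = 2s, [SO₄²⁻] = s.
Ksp = [Ag⁺]^2[SO₄²⁻] = (2s)^2 · s = 4s^3
Ksp = 4 × (1.64×10⁻²)^3 = 1.76×10⁻⁵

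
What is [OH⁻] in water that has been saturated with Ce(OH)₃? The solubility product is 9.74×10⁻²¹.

Ce(OH)₃(s) ⇌ Ce³⁺(aq) + 3 OH⁻(aq)
With molar solubility s: [Ce³⁺] = s, [OH⁻] = 3s.
Ksp = [Ce³⁺][OH⁻]^3 = s · (3s)^3 = 27s^4 = 9.74×10⁻²¹
s = 4.36×10⁻⁶ M
[OH⁻] = 3s = 1.31×10⁻⁵ M

1.31×10⁻⁵ M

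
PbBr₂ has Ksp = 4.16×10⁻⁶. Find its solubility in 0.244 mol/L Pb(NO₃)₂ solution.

PbBr₂(s) ⇌ Pb²⁺(aq) + 2 Br⁻(aq)
Let s be the solubility of PbBr₂ here. The common ion gives [Pb²⁺] ≈ 0.244 mol/L, and [Br⁻] = 2s.
Ksp = [Pb²⁺][Br⁻]^2 = (0.244)(2s)^2
(2s)^2 = 4.16×10⁻⁶ / (0.244) = 1.70×10⁻⁵
s = 2.06×10⁻³ mol/L

2.06×10⁻³ M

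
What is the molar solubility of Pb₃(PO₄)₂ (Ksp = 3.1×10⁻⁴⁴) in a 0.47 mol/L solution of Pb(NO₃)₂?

Pb₃(PO₄)₂(s) ⇌ 3 Pb²⁺(aq) + 2 PO₄³⁻(aq)
Pb²⁺ is already present at 0.47 mol/L. If s mol/L of Pb₃(PO₄)₂ dissolves, [PO₄³⁻] = 2s while [Pb²⁺] ≈ 0.47 mol/L.
Ksp = [Pb²⁺]^3[PO₄³⁻]^2 = (0.47)^3(2s)^2
(2s)^2 = 3.1×10⁻⁴⁴ / (0.47)^3 = 3.0×10⁻⁴³
s = 2.7×10⁻²² mol/L

2.7×10⁻²² M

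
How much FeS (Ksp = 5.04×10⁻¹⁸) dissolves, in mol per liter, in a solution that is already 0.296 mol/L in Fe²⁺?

1.70×10⁻¹⁷ M

FeS(s) ⇌ Fe²⁺(aq) + S²⁻(aq)
With Fe²⁺ already at 0.296 mol/L and s small, take [Fe²⁺] ≈ 0.296 mol/L and [S²⁻] = s.
Ksp = [Fe²⁺][S²⁻] = (0.296)s
s = 5.04×10⁻¹⁸ / (0.296) = 1.70×10⁻¹⁷
s = 1.70×10⁻¹⁷ mol/L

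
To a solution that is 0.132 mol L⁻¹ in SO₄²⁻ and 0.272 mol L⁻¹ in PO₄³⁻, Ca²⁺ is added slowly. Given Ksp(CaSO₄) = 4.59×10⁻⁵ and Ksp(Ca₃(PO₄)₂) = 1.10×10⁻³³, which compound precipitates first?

Ca₃(PO₄)₂

Precipitation of each salt begins when its ion product equals Ksp.
For CaSO₄: [Ca²⁺] = (Ksp/[SO₄²⁻]) = 3.48×10⁻⁴ mol L⁻¹
For Ca₃(PO₄)₂: [Ca²⁺] = (Ksp/[PO₄³⁻]^2)^(1/3) = 2.46×10⁻¹¹ mol L⁻¹
Since Ca₃(PO₄)₂ needs less Ca²⁺ to reach saturation, it precipitates first.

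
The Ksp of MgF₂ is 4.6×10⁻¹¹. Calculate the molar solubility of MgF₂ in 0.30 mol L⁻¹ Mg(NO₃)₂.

6.2×10⁻⁶ M

MgF₂(s) ⇌ Mg²⁺(aq) + 2 F⁻(aq)
With Mg²⁺ already at 0.30 mol L⁻¹ and s small, take [Mg²⁺] ≈ 0.30 mol L⁻¹ and [F⁻] = 2s.
Ksp = [Mg²⁺][F⁻]^2 = (0.30)(2s)^2
(2s)^2 = 4.6×10⁻¹¹ / (0.30) = 1.5×10⁻¹⁰
s = 6.2×10⁻⁶ mol L⁻¹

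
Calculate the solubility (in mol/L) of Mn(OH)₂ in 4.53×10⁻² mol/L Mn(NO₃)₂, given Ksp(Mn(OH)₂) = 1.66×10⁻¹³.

9.57×10⁻⁷ M

Mn(OH)₂(s) ⇌ Mn²⁺(aq) + 2 OH⁻(aq)
Let s be the solubility of Mn(OH)₂ here. The common ion gives [Mn²⁺] ≈ 4.53×10⁻² mol/L, and [OH⁻] = 2s.
Ksp = [Mn²⁺][OH⁻]^2 = (4.53×10⁻²)(2s)^2
(2s)^2 = 1.66×10⁻¹³ / (4.53×10⁻²) = 3.66×10⁻¹²
s = 9.57×10⁻⁷ mol/L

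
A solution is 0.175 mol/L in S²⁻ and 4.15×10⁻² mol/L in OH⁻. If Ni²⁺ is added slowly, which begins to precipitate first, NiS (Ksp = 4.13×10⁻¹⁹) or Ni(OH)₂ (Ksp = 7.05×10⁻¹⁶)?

NiS

Precipitation begins when Q = Ksp.
For NiS: [Ni²⁺] = (Ksp/[S²⁻]) = 2.36×10⁻¹⁸ mol/L
For Ni(OH)₂: [Ni²⁺] = (Ksp/[OH⁻]^2) = 4.09×10⁻¹³ mol/L
Since NiS needs less Ni²⁺ to reach saturation, it precipitates first.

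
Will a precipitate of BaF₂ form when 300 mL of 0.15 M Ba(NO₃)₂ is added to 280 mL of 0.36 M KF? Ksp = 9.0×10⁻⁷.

Yes

Total volume after mixing = 300 + 280 = 580 mL.
[Ba²⁺] = (0.15)(300)/580 = 7.8×10⁻² M
[F⁻] = (0.36)(280)/580 = 0.17 M
Q = [Ba²⁺][F⁻]^2 = 2.3×10⁻³
Q = 2.3×10⁻³ > Ksp = 9.0×10⁻⁷, so the solution is supersaturated and BaF₂ precipitates.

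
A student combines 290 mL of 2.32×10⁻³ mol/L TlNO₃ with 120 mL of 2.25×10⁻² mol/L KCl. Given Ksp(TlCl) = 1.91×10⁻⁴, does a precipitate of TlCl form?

The combined volume is 410 mL.
[Tl⁺] = (2.32×10⁻³)(290)/410 = 1.64×10⁻³ mol/L
[Cl⁻] = (2.25×10⁻²)(120)/410 = 6.59×10⁻³ mol/L
Q = [Tl⁺][Cl⁻] = 1.08×10⁻⁵
Q = 1.08×10⁻⁵ < Ksp = 1.91×10⁻⁴, so the solution is unsaturated and no precipitate forms.

No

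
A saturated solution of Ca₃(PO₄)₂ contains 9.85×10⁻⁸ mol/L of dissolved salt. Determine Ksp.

Ksp = 1.00×10⁻³³

Ca₃(PO₄)₂(s) ⇌ 3 Ca²⁺(aq) + 2 PO₄³⁻(aq)
Call the molar solubility s, so that [Ca²⁺] = 3s and [PO₄³⁻] = 2s.
Ksp = [Ca²⁺]^3[PO₄³⁻]^2 = (3s)^3 · (2s)^2 = 108s^5
Ksp = 108 × (9.85×10⁻⁸)^5 = 1.00×10⁻³³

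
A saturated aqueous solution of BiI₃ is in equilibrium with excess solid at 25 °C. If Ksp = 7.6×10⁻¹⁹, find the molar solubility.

1.3×10⁻⁵ M

BiI₃(s) ⇌ Bi³⁺(aq) + 3 I⁻(aq)
With molar solubility s: [Bi³⁺] = s, [I⁻] = 3s.
Ksp = [Bi³⁺][I⁻]^3 = s · (3s)^3 = 27s^4
27s^4 = 7.6×10⁻¹⁹  ⇒  s^4 = 2.8×10⁻²⁰
s = (2.8×10⁻²⁰)^(1/4) = 1.3×10⁻⁵ mol/L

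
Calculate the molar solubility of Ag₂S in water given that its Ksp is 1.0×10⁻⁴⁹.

Ag₂S(s) ⇌ 2 Ag⁺(aq) + S²⁻(aq)
If s mol/L of Ag₂S dissolves, [Ag⁺] = 2s and [S²⁻] = s.
Ksp = [Ag⁺]^2[S²⁻] = (2s)^2 · s = 4s^3
4s^3 = 1.0×10⁻⁴⁹  ⇒  s^3 = 2.5×10⁻⁵⁰
s = 2.9×10⁻¹⁷ mol L⁻¹

2.9×10⁻¹⁷ M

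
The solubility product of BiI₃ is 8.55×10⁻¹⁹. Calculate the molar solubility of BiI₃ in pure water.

1.33×10⁻⁵ M

BiI₃(s) ⇌ Bi³⁺(aq) + 3 I⁻(aq)
Let s be the molar solubility. Then [Bi³⁺] = s and [I⁻] = 3s.
Ksp = [Bi³⁺][I⁻]^3 = s · (3s)^3 = 27s^4
27s^4 = 8.55×10⁻¹⁹  ⇒  s^4 = 3.17×10⁻²⁰
Taking the 4th root, s = 1.33×10⁻⁵ mol/L.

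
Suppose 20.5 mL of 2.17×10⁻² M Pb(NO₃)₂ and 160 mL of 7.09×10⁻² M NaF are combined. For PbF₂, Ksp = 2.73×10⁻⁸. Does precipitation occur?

The combined volume is 180.5 mL.
[Pb²⁺] = (2.17×10⁻²)(20.5)/180.5 = 2.46×10⁻³ M
[F⁻] = (7.09×10⁻²)(160)/180.5 = 6.28×10⁻² M
Q = [Pb²⁺][F⁻]^2 = 9.73×10⁻⁶
Since Q (9.73×10⁻⁶) exceeds Ksp (2.73×10⁻⁸), PbF₂ will precipitate.

Yes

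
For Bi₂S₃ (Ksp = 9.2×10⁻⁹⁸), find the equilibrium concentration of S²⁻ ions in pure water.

4.6×10⁻²⁰ M

Bi₂S₃(s) ⇌ 2 Bi³⁺(aq) + 3 S²⁻(aq)
For each mole of Bi₂S₃ that dissolves per liter, [Bi³⁺] = 2s and [S²⁻] = 3s; let s denote this solubility.
Ksp = [Bi³⁺]^2[S²⁻]^3 = (2s)^2 · (3s)^3 = 108s^5 = 9.2×10⁻⁹⁸
s = 1.5×10⁻²⁰ mol/L
[S²⁻] = 3s = 4.6×10⁻²⁰ mol/L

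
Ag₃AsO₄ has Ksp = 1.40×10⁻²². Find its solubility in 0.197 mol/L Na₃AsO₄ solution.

2.97×10⁻⁸ M

Ag₃AsO₄(s) ⇌ 3 Ag⁺(aq) + AsO₄³⁻(aq)
AsO₄³⁻ is already present at 0.197 mol/L. If s mol/L of Ag₃AsO₄ dissolves, [Ag⁺] = 3s while [AsO₄³⁻] ≈ 0.197 mol/L.
Ksp = [Ag⁺]^3[AsO₄³⁻] = (3s)^3(0.197)
(3s)^3 = 1.40×10⁻²² / (0.197) = 7.11×10⁻²²
s = 2.97×10⁻⁸ mol/L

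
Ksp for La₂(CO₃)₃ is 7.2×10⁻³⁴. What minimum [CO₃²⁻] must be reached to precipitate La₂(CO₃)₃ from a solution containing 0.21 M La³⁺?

Precipitation begins when Q = Ksp.
La₂(CO₃)₃(s) ⇌ 2 La³⁺(aq) + 3 CO₃²⁻(aq)
Ksp = [La³⁺]^2[CO₃²⁻]^3 = [CO₃²⁻]^3(0.21)^2
[CO₃²⁻]^3 = 7.2×10⁻³⁴ / (0.21)^2 = 1.6×10⁻³²
[CO₃²⁻] = 2.5×10⁻¹¹ M

2.5×10⁻¹¹ M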